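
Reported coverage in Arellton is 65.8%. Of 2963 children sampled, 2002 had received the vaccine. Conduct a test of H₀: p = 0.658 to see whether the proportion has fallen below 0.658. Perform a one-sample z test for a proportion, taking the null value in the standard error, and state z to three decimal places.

p̂ = 2002/2963 = 0.675667.
SE = √(p₀(1−p₀)/n) = √(0.22504/2963) = 0.008715.
z = (0.675667 − 0.658)/0.008715 = 0.017667/0.008715 = 2.027.
p-value = P(Z < 2.027) ≈ 0.9787.

z = 2.027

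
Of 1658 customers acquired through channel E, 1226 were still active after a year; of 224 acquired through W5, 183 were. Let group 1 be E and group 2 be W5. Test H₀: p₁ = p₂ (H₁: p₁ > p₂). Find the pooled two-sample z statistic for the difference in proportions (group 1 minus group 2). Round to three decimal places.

z = -2.510

p̂₁ = 1226/1658 = 0.73945, p̂₂ = 183/224 = 0.81696.
Pooled p̂ = (1226+183)/(1658+224) = 1409/1882 = 0.74867.
SE = √(0.188162 × 0.00506742) = 0.03088.
z = (0.73945 − 0.81696)/0.03088 = -0.07751/0.03088 = -2.510.
p-value = P(Z > -2.510) ≈ 0.9940.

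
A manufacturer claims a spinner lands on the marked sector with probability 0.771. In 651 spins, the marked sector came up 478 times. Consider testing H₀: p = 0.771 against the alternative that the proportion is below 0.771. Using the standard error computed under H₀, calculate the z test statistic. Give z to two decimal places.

p̂ = 478/651 = 0.73425.
Under H₀, SE = √(0.771·0.229/651) = √(0.000271212) = 0.01647.
z = (0.73425 − 0.771)/0.01647 = -0.03675/0.01647 = -2.23.
p-value = P(Z < -2.231) ≈ 0.0128.

z = -2.23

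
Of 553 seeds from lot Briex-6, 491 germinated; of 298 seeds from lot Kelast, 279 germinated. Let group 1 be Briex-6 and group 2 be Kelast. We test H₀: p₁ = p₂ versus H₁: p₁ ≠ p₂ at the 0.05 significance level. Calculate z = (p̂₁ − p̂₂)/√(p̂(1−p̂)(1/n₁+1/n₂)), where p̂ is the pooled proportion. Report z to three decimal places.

z = -2.293

p̂₁ = 491/553 ≈ 0.88788, p̂₂ = 279/298 ≈ 0.93624.
Pooled p̂ = (491+279)/(553+298) = 770/851 = 0.90482.
SE = √(0.0861225 × 0.00516402) = 0.02109.
z = (0.88788 − 0.93624)/0.02109 = -0.04836/0.02109 = -2.293.
p-value = 2·P(Z > 2.293) ≈ 0.0218; since p < α = 0.05, reject H₀.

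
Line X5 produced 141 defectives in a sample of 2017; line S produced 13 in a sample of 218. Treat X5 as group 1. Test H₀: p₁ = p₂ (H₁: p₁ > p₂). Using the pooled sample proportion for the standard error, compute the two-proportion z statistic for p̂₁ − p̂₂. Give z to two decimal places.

p̂₁ = 141/2017 = 0.0699, p̂₂ = 13/218 = 0.0596.
Pooled p̂ = (141+13)/(2017+218) = 154/2235 = 0.0689.
SE = √(0.0641561 × 0.00508294) = 0.0181.
z = (0.0699 − 0.0596)/0.0181 = 0.0103/0.0181 = 0.57.

z = 0.57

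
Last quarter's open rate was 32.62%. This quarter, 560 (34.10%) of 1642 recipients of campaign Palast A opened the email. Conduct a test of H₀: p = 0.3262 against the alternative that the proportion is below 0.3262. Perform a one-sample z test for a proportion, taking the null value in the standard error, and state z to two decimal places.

p̂ = 560/1642 ≈ 0.3410.
SE = √(p₀(1−p₀)/n) = √(0.21979/1642) = 0.0116.
z = (0.3410 − 0.3262)/0.0116 = 0.0148/0.0116 = 1.28.

z = 1.28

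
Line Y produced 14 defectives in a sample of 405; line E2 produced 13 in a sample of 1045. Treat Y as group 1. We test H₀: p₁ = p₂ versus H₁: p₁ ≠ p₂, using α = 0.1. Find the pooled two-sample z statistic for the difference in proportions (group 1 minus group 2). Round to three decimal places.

z = 2.797

p̂₁ = 14/405 = 0.0345679, p̂₂ = 13/1045 = 0.0124402.
Pooled p̂ = (14+13)/(405+1045) = 27/1450 = 0.0186207.
SE = √(p̂(1−p̂)(1/n₁+1/n₂)) = √(0.0186207·0.9813793·0.00342607) = √(6.26079e-05) = 0.0079125.
z = (0.0345679 − 0.0124402)/0.0079125 = 0.0221277/0.0079125 = 2.797.
p-value = 2·P(Z > 2.797) ≈ 0.0052; since p < α = 0.1, reject H₀.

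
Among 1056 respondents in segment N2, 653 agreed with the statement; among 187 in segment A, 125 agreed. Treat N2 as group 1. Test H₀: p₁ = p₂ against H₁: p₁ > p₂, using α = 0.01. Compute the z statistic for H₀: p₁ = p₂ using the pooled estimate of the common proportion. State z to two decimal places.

p̂₁ = 653/1056 = 0.6184, p̂₂ = 125/187 = 0.6684.
Pooled p̂ = (653+125)/(1056+187) = 778/1243 = 0.6259.
SE = √(p̂(1−p̂)(1/n₁+1/n₂)) = √(0.6259·0.3741·0.00629456) = √(0.00147386) = 0.0384.
z = (0.6184 − 0.6684)/0.0384 = -0.0500/0.0384 = -1.30.
p-value = P(Z > -1.304) ≈ 0.9040; since p > α = 0.01, fail to reject H₀.

z = -1.30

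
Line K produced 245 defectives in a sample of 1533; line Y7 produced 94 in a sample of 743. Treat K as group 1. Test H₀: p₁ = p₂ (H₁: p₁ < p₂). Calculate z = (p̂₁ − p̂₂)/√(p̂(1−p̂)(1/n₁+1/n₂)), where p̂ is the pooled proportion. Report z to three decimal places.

p̂₁ = 245/1533 = 0.159817, p̂₂ = 94/743 = 0.126514.
Pooled p̂ = (245+94)/(1533+743) = 339/2276 = 0.148946.
SE = √(p̂(1−p̂)(1/n₁+1/n₂)) = √(0.148946·0.851054·0.00199821) = √(0.000253295) = 0.015915.
z = (0.159817 − 0.126514)/0.015915 = 0.033303/0.015915 = 2.093.

z = 2.093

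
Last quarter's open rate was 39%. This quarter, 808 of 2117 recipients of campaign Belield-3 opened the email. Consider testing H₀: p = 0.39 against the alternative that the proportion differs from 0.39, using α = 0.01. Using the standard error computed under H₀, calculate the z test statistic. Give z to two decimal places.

p̂ = 808/2117 ≈ 0.38167.
SE = √(p₀(1−p₀)/n) = √(0.2379/2117) = 0.01060.
z = (0.38167 − 0.39)/0.01060 = -0.00833/0.01060 = -0.79.
Two-sided p-value ≈ 2·Φ(−0.786) = 0.4321; since p > α = 0.01, fail to reject H₀.

z = -0.79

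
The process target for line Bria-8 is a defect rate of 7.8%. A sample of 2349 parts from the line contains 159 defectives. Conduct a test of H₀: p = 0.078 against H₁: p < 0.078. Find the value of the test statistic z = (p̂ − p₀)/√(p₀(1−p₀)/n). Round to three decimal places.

z = -1.864

p̂ = 159/2349 ≈ 0.06769.
Standard error under H₀: √(0.078×0.922/2349) = 0.00553.
z = (0.06769 − 0.078)/0.00553 = -0.01031/0.00553 = -1.864.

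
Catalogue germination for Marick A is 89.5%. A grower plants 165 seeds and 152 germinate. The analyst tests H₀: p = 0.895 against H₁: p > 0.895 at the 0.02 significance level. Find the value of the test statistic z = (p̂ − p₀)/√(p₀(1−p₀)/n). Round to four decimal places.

p̂ = 152/165 = 0.921212.
Under H₀, SE = √(0.895·0.105/165) = √(0.000569545) = 0.023865.
z = (0.921212 − 0.895)/0.023865 = 0.026212/0.023865 = 1.0983.
p-value = P(Z > 1.098) ≈ 0.1360. With α = 0.02, fail to reject H₀.

z = 1.0983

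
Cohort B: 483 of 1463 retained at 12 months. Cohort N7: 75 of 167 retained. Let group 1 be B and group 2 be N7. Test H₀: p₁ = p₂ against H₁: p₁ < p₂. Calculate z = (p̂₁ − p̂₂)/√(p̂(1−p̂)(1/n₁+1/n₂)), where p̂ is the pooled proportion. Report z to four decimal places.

z = -3.0694

p̂₁ = 483/1463 = 0.330144, p̂₂ = 75/167 = 0.449102.
Pooled p̂ = (483+75)/(1463+167) = 558/1630 = 0.342331.
SE = √(p̂(1−p̂)(1/n₁+1/n₂)) = √(0.342331·0.657669·0.00667155) = √(0.00150204) = 0.038756.
z = (0.330144 − 0.449102)/0.038756 = -0.118958/0.038756 = -3.0694.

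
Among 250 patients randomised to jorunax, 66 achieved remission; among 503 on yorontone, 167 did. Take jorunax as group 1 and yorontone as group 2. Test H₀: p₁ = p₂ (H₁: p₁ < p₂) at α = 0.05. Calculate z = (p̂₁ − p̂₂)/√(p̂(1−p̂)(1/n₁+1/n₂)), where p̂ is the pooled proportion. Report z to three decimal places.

p̂₁ = 66/250 ≈ 0.26400, p̂₂ = 167/503 ≈ 0.33201.
Pooled p̂ = (66+167)/(250+503) = 233/753 = 0.30943.
SE = √(p̂(1−p̂)(1/n₁+1/n₂)) = √(0.30943·0.69057·0.00598807) = √(0.00127955) = 0.03577.
z = (0.26400 − 0.33201)/0.03577 = -0.06801/0.03577 = -1.901.
p-value = P(Z < -1.901) ≈ 0.0286. With α = 0.05, reject H₀.

z = -1.901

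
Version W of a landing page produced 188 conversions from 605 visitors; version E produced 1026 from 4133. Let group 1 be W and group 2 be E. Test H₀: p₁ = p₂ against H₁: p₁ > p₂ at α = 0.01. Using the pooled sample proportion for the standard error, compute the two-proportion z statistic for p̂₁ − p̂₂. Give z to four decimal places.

z = 3.2889

p̂₁ = 188/605 ≈ 0.3107438, p̂₂ = 1026/4133 ≈ 0.2482458.
Pooled p̂ = (188+1026)/(605+4133) = 1214/4738 = 0.2562263.
SE = √(p̂(1−p̂)(1/n₁+1/n₂)) = √(0.2562263·0.7437737·0.00189485) = √(0.000361109) = 0.0190029.
z = (0.3107438 − 0.2482458)/0.0190029 = 0.0624980/0.0190029 = 3.2889.
p-value = P(Z > 3.289) ≈ 0.0005, so at α = 0.01 we reject H₀.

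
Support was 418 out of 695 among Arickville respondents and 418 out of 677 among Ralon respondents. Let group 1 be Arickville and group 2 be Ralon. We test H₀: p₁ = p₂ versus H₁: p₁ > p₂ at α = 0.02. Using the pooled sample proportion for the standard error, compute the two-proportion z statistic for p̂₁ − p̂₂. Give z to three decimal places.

p̂₁ = 418/695 ≈ 0.60144, p̂₂ = 418/677 ≈ 0.61743.
Pooled p̂ = (418+418)/(695+677) = 836/1372 = 0.60933.
SE = √(0.238047 × 0.00291595) = 0.02635.
z = (0.60144 − 0.61743)/0.02635 = -0.01599/0.02635 = -0.607.
p-value = P(Z > -0.607) ≈ 0.7281. With α = 0.02, fail to reject H₀.

z = -0.607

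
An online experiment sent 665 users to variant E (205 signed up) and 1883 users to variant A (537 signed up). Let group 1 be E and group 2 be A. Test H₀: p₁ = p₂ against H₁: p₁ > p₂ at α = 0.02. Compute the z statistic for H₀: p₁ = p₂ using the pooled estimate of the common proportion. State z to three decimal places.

p̂₁ = 205/665 ≈ 0.30827, p̂₂ = 537/1883 ≈ 0.28518.
Pooled p̂ = (205+537)/(665+1883) = 742/2548 = 0.29121.
SE = √(0.206406 × 0.00203483) = 0.02049.
z = (0.30827 − 0.28518)/0.02049 = 0.02309/0.02049 = 1.127.
p-value = P(Z > 1.127) ≈ 0.1300; since p > α = 0.02, fail to reject H₀.

z = 1.127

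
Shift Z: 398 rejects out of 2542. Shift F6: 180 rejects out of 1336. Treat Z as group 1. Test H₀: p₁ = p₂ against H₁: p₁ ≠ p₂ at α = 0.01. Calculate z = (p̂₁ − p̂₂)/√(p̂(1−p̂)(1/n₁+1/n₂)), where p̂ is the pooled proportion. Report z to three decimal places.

p̂₁ = 398/2542 ≈ 0.15657, p̂₂ = 180/1336 ≈ 0.13473.
Pooled p̂ = (398+180)/(2542+1336) = 578/3878 = 0.14905.
SE = √(p̂(1−p̂)(1/n₁+1/n₂)) = √(0.14905·0.85095·0.00114189) = √(0.000144828) = 0.01203.
z = (0.15657 − 0.13473)/0.01203 = 0.02184/0.01203 = 1.815.
Two-sided p-value ≈ 2·Φ(−1.815) = 0.0696, so at α = 0.01 we fail to reject H₀.

z = 1.815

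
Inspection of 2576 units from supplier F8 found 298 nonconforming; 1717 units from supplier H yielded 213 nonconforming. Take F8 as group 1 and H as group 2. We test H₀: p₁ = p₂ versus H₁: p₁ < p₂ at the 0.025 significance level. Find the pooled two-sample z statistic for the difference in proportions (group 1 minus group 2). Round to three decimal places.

p̂₁ = 298/2576 ≈ 0.11568, p̂₂ = 213/1717 ≈ 0.12405.
Pooled p̂ = (298+213)/(2576+1717) = 511/4293 = 0.11903.
SE = √(0.104863 × 0.00097061) = 0.01009.
z = (0.11568 − 0.12405)/0.01009 = -0.00837/0.01009 = -0.830.
p-value = P(Z < -0.830) ≈ 0.2034; since p > α = 0.025, fail to reject H₀.

z = -0.830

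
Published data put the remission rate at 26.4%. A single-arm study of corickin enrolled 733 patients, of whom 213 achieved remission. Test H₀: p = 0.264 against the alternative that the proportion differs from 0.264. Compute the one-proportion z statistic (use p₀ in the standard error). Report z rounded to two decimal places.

p̂ = 213/733 = 0.2906.
Standard error under H₀: √(0.264×0.736/733) = 0.0163.
z = (0.2906 − 0.264)/0.0163 = 0.0266/0.0163 = 1.63.
Two-sided p-value ≈ 2·Φ(−1.633) = 0.1025.

z = 1.63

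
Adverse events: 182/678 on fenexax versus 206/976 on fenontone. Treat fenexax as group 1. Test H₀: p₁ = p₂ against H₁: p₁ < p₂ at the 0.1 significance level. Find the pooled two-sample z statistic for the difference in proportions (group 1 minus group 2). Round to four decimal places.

z = 2.7081

p̂₁ = 182/678 ≈ 0.268437, p̂₂ = 206/976 ≈ 0.211066.
Pooled p̂ = (182+206)/(678+976) = 388/1654 = 0.234583.
SE = √(p̂(1−p̂)(1/n₁+1/n₂)) = √(0.234583·0.765417·0.00249952) = √(0.000448797) = 0.021185.
z = (0.268437 − 0.211066)/0.021185 = 0.057371/0.021185 = 2.7081.
p-value = P(Z < 2.708) ≈ 0.9966, so at α = 0.1 we fail to reject H₀.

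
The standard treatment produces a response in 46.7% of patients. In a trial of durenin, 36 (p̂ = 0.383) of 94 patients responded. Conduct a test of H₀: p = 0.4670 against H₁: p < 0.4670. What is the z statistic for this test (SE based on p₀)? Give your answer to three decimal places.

z = -1.633

p̂ = 36/94 = 0.38298.
SE = √(p₀(1−p₀)/n) = √(0.24891/94) = 0.05146.
z = (0.38298 − 0.467)/0.05146 = -0.08402/0.05146 = -1.633.
p-value = P(Z < -1.633) ≈ 0.0513.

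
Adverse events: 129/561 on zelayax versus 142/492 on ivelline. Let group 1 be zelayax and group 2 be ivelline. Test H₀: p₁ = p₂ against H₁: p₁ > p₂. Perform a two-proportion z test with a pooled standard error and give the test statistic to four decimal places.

p̂₁ = 129/561 ≈ 0.229947, p̂₂ = 142/492 ≈ 0.288618.
Pooled p̂ = (129+142)/(561+492) = 271/1053 = 0.257360.
SE = √(0.191126 × 0.00381505) = 0.027003.
z = (0.229947 − 0.288618)/0.027003 = -0.058671/0.027003 = -2.1728.

z = -2.1728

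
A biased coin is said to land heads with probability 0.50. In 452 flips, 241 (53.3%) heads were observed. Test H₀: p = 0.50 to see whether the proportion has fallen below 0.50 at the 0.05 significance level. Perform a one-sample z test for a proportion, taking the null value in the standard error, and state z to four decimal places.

p̂ = 241/452 = 0.533186.
Under H₀, SE = √(0.5·0.5/452) = √(0.000553097) = 0.023518.
z = (0.533186 − 0.5)/0.023518 = 0.033186/0.023518 = 1.4111.
p-value = P(Z < 1.411) ≈ 0.9209; since p > α = 0.05, fail to reject H₀.

z = 1.4111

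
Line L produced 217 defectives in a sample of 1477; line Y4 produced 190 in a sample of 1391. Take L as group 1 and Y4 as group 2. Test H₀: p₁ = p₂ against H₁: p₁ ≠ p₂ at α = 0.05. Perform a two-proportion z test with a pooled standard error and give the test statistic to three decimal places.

z = 0.792

p̂₁ = 217/1477 = 0.14692, p̂₂ = 190/1391 = 0.13659.
Pooled p̂ = (217+190)/(1477+1391) = 407/2868 = 0.14191.
SE = √(p̂(1−p̂)(1/n₁+1/n₂)) = √(0.14191·0.85809·0.00139596) = √(0.000169988) = 0.01304.
z = (0.14692 − 0.13659)/0.01304 = 0.01033/0.01304 = 0.792.
p-value = 2·P(Z > 0.792) ≈ 0.4283. With α = 0.05, fail to reject H₀.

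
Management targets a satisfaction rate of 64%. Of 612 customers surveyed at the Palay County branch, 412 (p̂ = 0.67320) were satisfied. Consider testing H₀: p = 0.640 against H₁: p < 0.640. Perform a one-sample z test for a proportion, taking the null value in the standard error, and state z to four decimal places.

p̂ = 412/612 ≈ 0.673203.
Standard error under H₀: √(0.64×0.36/612) = 0.019403.
z = (0.673203 − 0.64)/0.019403 = 0.033203/0.019403 = 1.7112.

z = 1.7112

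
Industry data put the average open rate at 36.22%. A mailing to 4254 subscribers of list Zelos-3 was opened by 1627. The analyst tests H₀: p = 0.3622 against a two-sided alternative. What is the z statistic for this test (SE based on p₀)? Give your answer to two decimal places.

z = 2.75

p̂ = 1627/4254 ≈ 0.38246.
Standard error under H₀: √(0.3622×0.6378/4254) = 0.00737.
z = (0.38246 − 0.3622)/0.00737 = 0.02026/0.00737 = 2.75.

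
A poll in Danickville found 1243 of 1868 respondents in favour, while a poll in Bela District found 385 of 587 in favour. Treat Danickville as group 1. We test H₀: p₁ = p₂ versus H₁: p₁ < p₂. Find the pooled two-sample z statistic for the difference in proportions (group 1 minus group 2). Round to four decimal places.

p̂₁ = 1243/1868 ≈ 0.665418, p̂₂ = 385/587 ≈ 0.655877.
Pooled p̂ = (1243+385)/(1868+587) = 1628/2455 = 0.663136.
SE = √(0.223386 × 0.00223891) = 0.022364.
z = (0.665418 − 0.655877)/0.022364 = 0.009541/0.022364 = 0.4266.
p-value = P(Z < 0.427) ≈ 0.6652.

z = 0.4266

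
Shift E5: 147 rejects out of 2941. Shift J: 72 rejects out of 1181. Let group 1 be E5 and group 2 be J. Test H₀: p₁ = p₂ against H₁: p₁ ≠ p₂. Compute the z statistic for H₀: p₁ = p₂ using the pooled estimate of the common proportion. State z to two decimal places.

p̂₁ = 147/2941 = 0.04998, p̂₂ = 72/1181 = 0.06097.
Pooled p̂ = (147+72)/(2941+1181) = 219/4122 = 0.05313.
SE = √(0.0503068 × 0.00118676) = 0.00773.
z = (0.04998 − 0.06097)/0.00773 = -0.01099/0.00773 = -1.42.

z = -1.42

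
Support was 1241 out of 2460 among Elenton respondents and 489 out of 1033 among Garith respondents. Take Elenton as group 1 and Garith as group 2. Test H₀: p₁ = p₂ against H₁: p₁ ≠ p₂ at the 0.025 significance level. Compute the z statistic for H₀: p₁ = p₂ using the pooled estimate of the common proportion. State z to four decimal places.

p̂₁ = 1241/2460 ≈ 0.5044715, p̂₂ = 489/1033 ≈ 0.4733785.
Pooled p̂ = (1241+489)/(2460+1033) = 1730/3493 = 0.4952763.
SE = √(p̂(1−p̂)(1/n₁+1/n₂)) = √(0.4952763·0.5047237·0.00137456) = √(0.000343609) = 0.0185367.
z = (0.5044715 − 0.4733785)/0.0185367 = 0.0310930/0.0185367 = 1.6774.
p-value = 2·P(Z > 1.677) ≈ 0.0935; since p > α = 0.025, fail to reject H₀.

z = 1.6774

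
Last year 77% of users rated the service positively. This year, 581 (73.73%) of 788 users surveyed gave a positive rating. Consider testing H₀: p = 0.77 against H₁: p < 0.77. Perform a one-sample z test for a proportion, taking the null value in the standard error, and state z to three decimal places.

p̂ = 581/788 = 0.73731.
Standard error under H₀: √(0.77×0.23/788) = 0.01499.
z = (0.73731 − 0.77)/0.01499 = -0.03269/0.01499 = -2.181.
p-value = P(Z < -2.181) ≈ 0.0146.

z = -2.181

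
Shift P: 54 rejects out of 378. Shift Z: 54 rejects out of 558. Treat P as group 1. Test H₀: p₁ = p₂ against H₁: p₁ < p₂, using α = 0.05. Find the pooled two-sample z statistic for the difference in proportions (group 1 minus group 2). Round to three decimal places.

z = 2.165

p̂₁ = 54/378 ≈ 0.142857, p̂₂ = 54/558 ≈ 0.096774.
Pooled p̂ = (54+54)/(378+558) = 108/936 = 0.115385.
SE = √(p̂(1−p̂)(1/n₁+1/n₂)) = √(0.115385·0.884615·0.00443762) = √(0.000452952) = 0.021283.
z = (0.142857 − 0.096774)/0.021283 = 0.046083/0.021283 = 2.165.
p-value = P(Z < 2.165) ≈ 0.9848, so at α = 0.05 we fail to reject H₀.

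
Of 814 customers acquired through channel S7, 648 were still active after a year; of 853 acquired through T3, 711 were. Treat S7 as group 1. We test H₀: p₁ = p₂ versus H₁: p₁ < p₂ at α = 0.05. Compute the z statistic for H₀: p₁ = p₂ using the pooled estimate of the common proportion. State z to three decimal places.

p̂₁ = 648/814 = 0.79607, p̂₂ = 711/853 = 0.83353.
Pooled p̂ = (648+711)/(814+853) = 1359/1667 = 0.81524.
SE = √(0.150626 × 0.00240083) = 0.01902.
z = (0.79607 − 0.83353)/0.01902 = -0.03746/0.01902 = -1.970.
p-value = P(Z < -1.970) ≈ 0.0244; since p < α = 0.05, reject H₀.

z = -1.970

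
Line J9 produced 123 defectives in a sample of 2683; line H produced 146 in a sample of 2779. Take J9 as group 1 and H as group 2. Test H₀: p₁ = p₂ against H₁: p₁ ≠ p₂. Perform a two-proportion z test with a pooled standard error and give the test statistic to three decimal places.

z = -1.143

p̂₁ = 123/2683 = 0.04584, p̂₂ = 146/2779 = 0.05254.
Pooled p̂ = (123+146)/(2683+2779) = 269/5462 = 0.04925.
SE = √(0.0468239 × 0.000732559) = 0.00586.
z = (0.04584 − 0.05254)/0.00586 = -0.00670/0.00586 = -1.143.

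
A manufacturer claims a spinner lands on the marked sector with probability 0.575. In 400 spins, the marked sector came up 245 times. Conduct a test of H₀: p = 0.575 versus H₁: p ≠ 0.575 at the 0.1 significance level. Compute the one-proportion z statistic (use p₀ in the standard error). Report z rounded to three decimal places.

p̂ = 245/400 = 0.61250.
Under H₀, SE = √(0.575·0.425/400) = √(0.000610938) = 0.02472.
z = (0.61250 − 0.575)/0.02472 = 0.03750/0.02472 = 1.517.
Two-sided p-value ≈ 2·Φ(−1.517) = 0.1292; since p > α = 0.1, fail to reject H₀.

z = 1.517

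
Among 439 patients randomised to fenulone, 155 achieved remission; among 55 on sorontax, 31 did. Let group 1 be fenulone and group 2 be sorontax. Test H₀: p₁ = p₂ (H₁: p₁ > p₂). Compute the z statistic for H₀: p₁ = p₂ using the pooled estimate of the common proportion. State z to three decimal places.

p̂₁ = 155/439 ≈ 0.35308, p̂₂ = 31/55 ≈ 0.56364.
Pooled p̂ = (155+31)/(439+55) = 186/494 = 0.37652.
SE = √(0.234752 × 0.0204597) = 0.06930.
z = (0.35308 − 0.56364)/0.06930 = -0.21056/0.06930 = -3.038.
p-value = P(Z > -3.038) ≈ 0.9988.

z = -3.038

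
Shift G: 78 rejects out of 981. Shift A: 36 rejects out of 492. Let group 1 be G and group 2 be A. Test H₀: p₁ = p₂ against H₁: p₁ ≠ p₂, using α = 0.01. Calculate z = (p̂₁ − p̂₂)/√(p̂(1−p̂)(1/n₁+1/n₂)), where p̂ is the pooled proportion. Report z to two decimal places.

z = 0.43

p̂₁ = 78/981 ≈ 0.0795, p̂₂ = 36/492 ≈ 0.0732.
Pooled p̂ = (78+36)/(981+492) = 114/1473 = 0.0774.
SE = √(0.0714034 × 0.00305189) = 0.0148.
z = (0.0795 − 0.0732)/0.0148 = 0.0063/0.0148 = 0.43.
Two-sided p-value ≈ 2·Φ(−0.429) = 0.6676. With α = 0.01, fail to reject H₀.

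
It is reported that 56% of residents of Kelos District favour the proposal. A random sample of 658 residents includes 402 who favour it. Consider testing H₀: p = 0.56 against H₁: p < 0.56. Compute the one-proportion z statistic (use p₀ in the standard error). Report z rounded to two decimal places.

z = 2.63

p̂ = 402/658 ≈ 0.61094.
Standard error under H₀: √(0.56×0.44/658) = 0.01935.
z = (0.61094 − 0.56)/0.01935 = 0.05094/0.01935 = 2.63.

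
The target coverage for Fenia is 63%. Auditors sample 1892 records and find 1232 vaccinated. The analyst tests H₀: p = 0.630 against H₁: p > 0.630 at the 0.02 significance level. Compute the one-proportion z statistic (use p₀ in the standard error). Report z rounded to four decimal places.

z = 1.9066

p̂ = 1232/1892 = 0.651163.
Under H₀, SE = √(0.63·0.37/1892) = √(0.000123203) = 0.011100.
z = (0.651163 − 0.63)/0.011100 = 0.021163/0.011100 = 1.9066.
p-value = P(Z > 1.907) ≈ 0.0283. With α = 0.02, fail to reject H₀.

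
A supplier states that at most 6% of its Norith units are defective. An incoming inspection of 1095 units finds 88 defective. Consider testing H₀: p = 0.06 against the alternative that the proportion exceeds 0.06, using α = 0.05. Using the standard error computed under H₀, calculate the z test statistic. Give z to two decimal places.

z = 2.84

p̂ = 88/1095 ≈ 0.08037.
Standard error under H₀: √(0.06×0.94/1095) = 0.00718.
z = (0.08037 − 0.06)/0.00718 = 0.02037/0.00718 = 2.84.
p-value = P(Z > 2.838) ≈ 0.0023, so at α = 0.05 we reject H₀.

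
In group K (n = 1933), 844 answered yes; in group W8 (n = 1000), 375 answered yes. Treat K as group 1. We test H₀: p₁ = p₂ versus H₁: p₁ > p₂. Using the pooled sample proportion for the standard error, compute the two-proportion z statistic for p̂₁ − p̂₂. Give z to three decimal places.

z = 3.210

p̂₁ = 844/1933 = 0.43663, p̂₂ = 375/1000 = 0.37500.
Pooled p̂ = (844+375)/(1933+1000) = 1219/2933 = 0.41562.
SE = √(0.242879 × 0.00151733) = 0.01920.
z = (0.43663 − 0.37500)/0.01920 = 0.06163/0.01920 = 3.210.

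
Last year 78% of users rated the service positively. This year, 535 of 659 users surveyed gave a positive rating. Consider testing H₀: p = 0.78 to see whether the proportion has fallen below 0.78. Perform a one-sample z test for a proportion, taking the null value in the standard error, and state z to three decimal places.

z = 1.973

p̂ = 535/659 = 0.81184.
Standard error under H₀: √(0.78×0.22/659) = 0.01614.
z = (0.81184 − 0.78)/0.01614 = 0.03184/0.01614 = 1.973.
p-value = P(Z < 1.973) ≈ 0.9757.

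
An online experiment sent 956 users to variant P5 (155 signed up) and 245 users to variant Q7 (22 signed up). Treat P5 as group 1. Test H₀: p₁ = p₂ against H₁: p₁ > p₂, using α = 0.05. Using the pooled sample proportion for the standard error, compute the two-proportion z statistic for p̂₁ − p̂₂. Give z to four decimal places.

z = 2.8498

p̂₁ = 155/956 ≈ 0.1621339, p̂₂ = 22/245 ≈ 0.0897959.
Pooled p̂ = (155+22)/(956+245) = 177/1201 = 0.1473772.
SE = √(p̂(1−p̂)(1/n₁+1/n₂)) = √(0.1473772·0.8526228·0.00512766) = √(0.000644327) = 0.0253836.
z = (0.1621339 − 0.0897959)/0.0253836 = 0.0723380/0.0253836 = 2.8498.
p-value = P(Z > 2.850) ≈ 0.0022; since p < α = 0.05, reject H₀.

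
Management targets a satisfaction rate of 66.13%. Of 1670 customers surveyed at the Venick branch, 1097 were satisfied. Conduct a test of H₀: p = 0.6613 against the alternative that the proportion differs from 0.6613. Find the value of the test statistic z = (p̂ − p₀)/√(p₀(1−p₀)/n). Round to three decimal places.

z = -0.381

p̂ = 1097/1670 ≈ 0.65689.
Standard error under H₀: √(0.6613×0.3387/1670) = 0.01158.
z = (0.65689 − 0.6613)/0.01158 = -0.00441/0.01158 = -0.381.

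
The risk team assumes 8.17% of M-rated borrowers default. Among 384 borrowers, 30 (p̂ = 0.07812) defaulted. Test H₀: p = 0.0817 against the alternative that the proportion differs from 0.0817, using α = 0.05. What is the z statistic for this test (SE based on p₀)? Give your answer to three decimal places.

z = -0.256

p̂ = 30/384 ≈ 0.07812.
Under H₀, SE = √(0.0817·0.9183/384) = √(0.000195378) = 0.01398.
z = (0.07812 − 0.0817)/0.01398 = -0.00358/0.01398 = -0.256.
Two-sided p-value ≈ 2·Φ(−0.256) = 0.7981, so at α = 0.05 we fail to reject H₀.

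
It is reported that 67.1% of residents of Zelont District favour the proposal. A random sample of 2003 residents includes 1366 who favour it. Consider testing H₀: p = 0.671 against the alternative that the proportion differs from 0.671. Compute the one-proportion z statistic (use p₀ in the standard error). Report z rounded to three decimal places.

z = 1.046

p̂ = 1366/2003 ≈ 0.68198.
Standard error under H₀: √(0.671×0.329/2003) = 0.01050.
z = (0.68198 − 0.671)/0.01050 = 0.01098/0.01050 = 1.046.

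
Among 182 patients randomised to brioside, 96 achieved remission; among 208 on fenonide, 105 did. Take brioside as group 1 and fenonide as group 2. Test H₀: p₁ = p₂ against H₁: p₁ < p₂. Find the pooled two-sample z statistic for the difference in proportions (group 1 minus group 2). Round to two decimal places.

z = 0.45

p̂₁ = 96/182 = 0.5275, p̂₂ = 105/208 = 0.5048.
Pooled p̂ = (96+105)/(182+208) = 201/390 = 0.5154.
SE = √(p̂(1−p̂)(1/n₁+1/n₂)) = √(0.5154·0.4846·0.0103022) = √(0.00257311) = 0.0507.
z = (0.5275 − 0.5048)/0.0507 = 0.0227/0.0507 = 0.45.
p-value = P(Z < 0.447) ≈ 0.6725.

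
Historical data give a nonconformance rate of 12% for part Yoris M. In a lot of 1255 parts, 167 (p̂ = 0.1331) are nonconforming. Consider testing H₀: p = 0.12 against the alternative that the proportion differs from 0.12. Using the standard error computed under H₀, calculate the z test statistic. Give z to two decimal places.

p̂ = 167/1255 ≈ 0.1331.
SE = √(p₀(1−p₀)/n) = √(0.1056/1255) = 0.0092.
z = (0.1331 − 0.12)/0.0092 = 0.0131/0.0092 = 1.42.

z = 1.42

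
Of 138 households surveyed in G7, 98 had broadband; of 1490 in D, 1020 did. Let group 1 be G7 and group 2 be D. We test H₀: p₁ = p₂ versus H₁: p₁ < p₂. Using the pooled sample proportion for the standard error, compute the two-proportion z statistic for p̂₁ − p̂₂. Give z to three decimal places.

z = 0.620

p̂₁ = 98/138 = 0.71014, p̂₂ = 1020/1490 = 0.68456.
Pooled p̂ = (98+1020)/(138+1490) = 1118/1628 = 0.68673.
SE = √(0.215131 × 0.00791752) = 0.04127.
z = (0.71014 − 0.68456)/0.04127 = 0.02558/0.04127 = 0.620.
p-value = P(Z < 0.620) ≈ 0.7323.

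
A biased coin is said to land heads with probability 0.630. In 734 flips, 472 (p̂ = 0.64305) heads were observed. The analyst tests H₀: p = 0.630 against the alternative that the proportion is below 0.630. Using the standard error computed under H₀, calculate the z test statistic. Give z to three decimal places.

p̂ = 472/734 = 0.64305.
SE = √(p₀(1−p₀)/n) = √(0.2331/734) = 0.01782.
z = (0.64305 − 0.63)/0.01782 = 0.01305/0.01782 = 0.732.
p-value = P(Z < 0.732) ≈ 0.7680.

z = 0.732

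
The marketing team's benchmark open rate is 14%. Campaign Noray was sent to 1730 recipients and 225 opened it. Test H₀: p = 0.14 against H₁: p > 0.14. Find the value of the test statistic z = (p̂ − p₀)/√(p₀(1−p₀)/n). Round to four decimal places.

z = -1.1918

p̂ = 225/1730 = 0.130058.
Standard error under H₀: √(0.14×0.86/1730) = 0.008342.
z = (0.130058 − 0.14)/0.008342 = -0.009942/0.008342 = -1.1918.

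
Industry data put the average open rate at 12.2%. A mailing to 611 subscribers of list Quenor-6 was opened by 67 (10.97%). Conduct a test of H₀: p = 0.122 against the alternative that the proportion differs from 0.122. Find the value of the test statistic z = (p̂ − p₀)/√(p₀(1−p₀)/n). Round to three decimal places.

p̂ = 67/611 ≈ 0.10966.
SE = √(p₀(1−p₀)/n) = √(0.10712/611) = 0.01324.
z = (0.10966 − 0.122)/0.01324 = -0.01234/0.01324 = -0.932.
Two-sided p-value ≈ 2·Φ(−0.932) = 0.3512.

z = -0.932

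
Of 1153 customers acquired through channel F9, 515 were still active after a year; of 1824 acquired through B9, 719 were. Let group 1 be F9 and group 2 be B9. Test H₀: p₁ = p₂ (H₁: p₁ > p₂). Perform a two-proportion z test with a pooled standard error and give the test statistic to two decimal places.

z = 2.83

p̂₁ = 515/1153 = 0.44666, p̂₂ = 719/1824 = 0.39419.
Pooled p̂ = (515+719)/(1153+1824) = 1234/2977 = 0.41451.
SE = √(0.242692 × 0.00141555) = 0.01853.
z = (0.44666 − 0.39419)/0.01853 = 0.05247/0.01853 = 2.83.
p-value = P(Z > 2.831) ≈ 0.0023.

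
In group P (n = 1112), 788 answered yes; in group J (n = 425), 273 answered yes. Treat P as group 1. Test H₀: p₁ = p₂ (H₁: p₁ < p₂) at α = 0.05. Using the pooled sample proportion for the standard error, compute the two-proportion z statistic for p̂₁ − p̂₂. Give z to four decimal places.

z = 2.5137

p̂₁ = 788/1112 = 0.708633, p̂₂ = 273/425 = 0.642353.
Pooled p̂ = (788+273)/(1112+425) = 1061/1537 = 0.690306.
SE = √(p̂(1−p̂)(1/n₁+1/n₂)) = √(0.690306·0.309694·0.00325222) = √(0.000695272) = 0.026368.
z = (0.708633 − 0.642353)/0.026368 = 0.066280/0.026368 = 2.5137.
p-value = P(Z < 2.514) ≈ 0.9940, so at α = 0.05 we fail to reject H₀.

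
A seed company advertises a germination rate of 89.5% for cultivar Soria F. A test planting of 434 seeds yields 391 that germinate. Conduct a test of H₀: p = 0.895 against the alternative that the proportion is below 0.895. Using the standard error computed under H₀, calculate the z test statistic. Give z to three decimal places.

p̂ = 391/434 = 0.90092.
Standard error under H₀: √(0.895×0.105/434) = 0.01472.
z = (0.90092 − 0.895)/0.01472 = 0.00592/0.01472 = 0.402.
p-value = P(Z < 0.402) ≈ 0.6563.

z = 0.402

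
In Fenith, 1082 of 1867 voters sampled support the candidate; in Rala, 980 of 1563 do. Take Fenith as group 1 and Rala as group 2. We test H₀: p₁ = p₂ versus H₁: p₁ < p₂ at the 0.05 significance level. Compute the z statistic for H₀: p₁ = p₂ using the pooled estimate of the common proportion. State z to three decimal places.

p̂₁ = 1082/1867 = 0.57954, p̂₂ = 980/1563 = 0.62700.
Pooled p̂ = (1082+980)/(1867+1563) = 2062/3430 = 0.60117.
SE = √(p̂(1−p̂)(1/n₁+1/n₂)) = √(0.60117·0.39883·0.00117541) = √(0.000281824) = 0.01679.
z = (0.57954 − 0.62700)/0.01679 = -0.04746/0.01679 = -2.827.
p-value = P(Z < -2.827) ≈ 0.0023, so at α = 0.05 we reject H₀.

z = -2.827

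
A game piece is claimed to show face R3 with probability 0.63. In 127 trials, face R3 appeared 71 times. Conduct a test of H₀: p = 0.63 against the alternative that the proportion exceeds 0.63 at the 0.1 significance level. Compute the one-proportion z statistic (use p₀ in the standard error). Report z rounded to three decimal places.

z = -1.656

p̂ = 71/127 ≈ 0.55906.
Under H₀, SE = √(0.63·0.37/127) = √(0.00183543) = 0.04284.
z = (0.55906 − 0.63)/0.04284 = -0.07094/0.04284 = -1.656.
p-value = P(Z > -1.656) ≈ 0.9511; since p > α = 0.1, fail to reject H₀.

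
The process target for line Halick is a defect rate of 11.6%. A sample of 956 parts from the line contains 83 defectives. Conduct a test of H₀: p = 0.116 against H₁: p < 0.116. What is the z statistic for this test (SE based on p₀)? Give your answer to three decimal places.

p̂ = 83/956 ≈ 0.08682.
Standard error under H₀: √(0.116×0.884/956) = 0.01036.
z = (0.08682 − 0.116)/0.01036 = -0.02918/0.01036 = -2.817.
p-value = P(Z < -2.817) ≈ 0.0024.

z = -2.817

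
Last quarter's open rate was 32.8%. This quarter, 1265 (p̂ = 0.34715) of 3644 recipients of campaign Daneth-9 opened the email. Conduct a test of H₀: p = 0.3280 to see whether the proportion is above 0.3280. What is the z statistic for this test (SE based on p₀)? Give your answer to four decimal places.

p̂ = 1265/3644 = 0.34714599.
Standard error under H₀: √(0.328×0.672/3644) = 0.00777736.
z = (0.34714599 − 0.328)/0.00777736 = 0.01914599/0.00777736 = 2.4618.
p-value = P(Z > 2.462) ≈ 0.0069.

z = 2.4618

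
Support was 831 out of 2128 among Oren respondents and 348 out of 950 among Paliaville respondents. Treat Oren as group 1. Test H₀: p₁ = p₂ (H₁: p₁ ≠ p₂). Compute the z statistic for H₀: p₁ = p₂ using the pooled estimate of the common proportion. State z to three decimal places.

z = 1.275

p̂₁ = 831/2128 ≈ 0.39051, p̂₂ = 348/950 ≈ 0.36632.
Pooled p̂ = (831+348)/(2128+950) = 1179/3078 = 0.38304.
SE = √(p̂(1−p̂)(1/n₁+1/n₂)) = √(0.38304·0.61696·0.00152256) = √(0.000359811) = 0.01897.
z = (0.39051 − 0.36632)/0.01897 = 0.02419/0.01897 = 1.275.
p-value = 2·P(Z > 1.275) ≈ 0.2022.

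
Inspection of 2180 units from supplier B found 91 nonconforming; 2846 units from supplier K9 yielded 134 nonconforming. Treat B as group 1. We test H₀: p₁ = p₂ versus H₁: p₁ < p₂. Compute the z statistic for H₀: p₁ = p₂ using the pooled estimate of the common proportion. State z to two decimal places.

p̂₁ = 91/2180 ≈ 0.04174, p̂₂ = 134/2846 ≈ 0.04708.
Pooled p̂ = (91+134)/(2180+2846) = 225/5026 = 0.04477.
SE = √(p̂(1−p̂)(1/n₁+1/n₂)) = √(0.04477·0.95523·0.000810086) = √(3.46418e-05) = 0.00589.
z = (0.04174 − 0.04708)/0.00589 = -0.00534/0.00589 = -0.91.
p-value = P(Z < -0.907) ≈ 0.1821.

z = -0.91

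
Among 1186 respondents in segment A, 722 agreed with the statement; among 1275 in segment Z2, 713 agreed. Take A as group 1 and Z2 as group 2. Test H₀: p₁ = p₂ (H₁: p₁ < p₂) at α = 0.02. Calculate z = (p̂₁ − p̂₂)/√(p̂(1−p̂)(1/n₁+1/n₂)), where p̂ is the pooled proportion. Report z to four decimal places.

p̂₁ = 722/1186 = 0.6087690, p̂₂ = 713/1275 = 0.5592157.
Pooled p̂ = (722+713)/(1186+1275) = 1435/2461 = 0.5830963.
SE = √(0.243095 × 0.00162748) = 0.0198905.
z = (0.6087690 − 0.5592157)/0.0198905 = 0.0495533/0.0198905 = 2.4913.
p-value = P(Z < 2.491) ≈ 0.9936. With α = 0.02, fail to reject H₀.

z = 2.4913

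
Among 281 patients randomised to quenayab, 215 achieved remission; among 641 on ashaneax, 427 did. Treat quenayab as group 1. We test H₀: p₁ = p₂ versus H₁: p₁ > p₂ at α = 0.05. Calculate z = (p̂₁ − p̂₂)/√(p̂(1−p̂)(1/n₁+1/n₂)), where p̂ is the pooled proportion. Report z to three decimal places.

z = 3.008

p̂₁ = 215/281 = 0.76512, p̂₂ = 427/641 = 0.66615.
Pooled p̂ = (215+427)/(281+641) = 642/922 = 0.69631.
SE = √(0.211461 × 0.00511878) = 0.03290.
z = (0.76512 − 0.66615)/0.03290 = 0.09897/0.03290 = 3.008.
p-value = P(Z > 3.008) ≈ 0.0013. With α = 0.05, reject H₀.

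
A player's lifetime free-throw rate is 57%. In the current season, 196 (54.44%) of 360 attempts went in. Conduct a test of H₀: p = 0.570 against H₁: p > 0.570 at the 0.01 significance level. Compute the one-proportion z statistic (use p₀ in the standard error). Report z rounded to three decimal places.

p̂ = 196/360 = 0.544444.
Standard error under H₀: √(0.57×0.43/360) = 0.026093.
z = (0.544444 − 0.57)/0.026093 = -0.025556/0.026093 = -0.979.
p-value = P(Z > -0.979) ≈ 0.8363; since p > α = 0.01, fail to reject H₀.

z = -0.979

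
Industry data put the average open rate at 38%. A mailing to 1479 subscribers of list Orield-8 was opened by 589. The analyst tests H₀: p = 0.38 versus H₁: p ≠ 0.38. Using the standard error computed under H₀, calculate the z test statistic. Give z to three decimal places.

p̂ = 589/1479 = 0.39824.
Standard error under H₀: √(0.38×0.62/1479) = 0.01262.
z = (0.39824 − 0.38)/0.01262 = 0.01824/0.01262 = 1.445.
p-value = 2·P(Z > 1.445) ≈ 0.1484.

z = 1.445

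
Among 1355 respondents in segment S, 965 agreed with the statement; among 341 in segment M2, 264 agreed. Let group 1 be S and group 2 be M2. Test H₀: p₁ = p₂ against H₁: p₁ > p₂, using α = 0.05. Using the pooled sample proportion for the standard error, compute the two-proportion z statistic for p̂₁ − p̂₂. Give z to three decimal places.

p̂₁ = 965/1355 = 0.71218, p̂₂ = 264/341 = 0.77419.
Pooled p̂ = (965+264)/(1355+341) = 1229/1696 = 0.72465.
SE = √(p̂(1−p̂)(1/n₁+1/n₂)) = √(0.72465·0.27535·0.00367056) = √(0.000732402) = 0.02706.
z = (0.71218 − 0.77419)/0.02706 = -0.06201/0.02706 = -2.292.
p-value = P(Z > -2.292) ≈ 0.9890. With α = 0.05, fail to reject H₀.

z = -2.292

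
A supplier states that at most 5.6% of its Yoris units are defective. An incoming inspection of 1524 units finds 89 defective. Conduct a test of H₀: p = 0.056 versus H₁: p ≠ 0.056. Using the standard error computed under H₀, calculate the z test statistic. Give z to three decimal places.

p̂ = 89/1524 ≈ 0.05840.
Standard error under H₀: √(0.056×0.944/1524) = 0.00589.
z = (0.05840 − 0.056)/0.00589 = 0.00240/0.00589 = 0.407.

z = 0.407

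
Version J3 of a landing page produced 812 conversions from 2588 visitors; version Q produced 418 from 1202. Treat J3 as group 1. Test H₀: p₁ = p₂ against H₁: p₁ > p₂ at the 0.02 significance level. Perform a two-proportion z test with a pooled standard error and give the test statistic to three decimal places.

z = -2.080

p̂₁ = 812/2588 = 0.31376, p̂₂ = 418/1202 = 0.34775.
Pooled p̂ = (812+418)/(2588+1202) = 1230/3790 = 0.32454.
SE = √(p̂(1−p̂)(1/n₁+1/n₂)) = √(0.32454·0.67546·0.00121835) = √(0.000267077) = 0.01634.
z = (0.31376 − 0.34775)/0.01634 = -0.03399/0.01634 = -2.080.
p-value = P(Z > -2.080) ≈ 0.9813, so at α = 0.02 we fail to reject H₀.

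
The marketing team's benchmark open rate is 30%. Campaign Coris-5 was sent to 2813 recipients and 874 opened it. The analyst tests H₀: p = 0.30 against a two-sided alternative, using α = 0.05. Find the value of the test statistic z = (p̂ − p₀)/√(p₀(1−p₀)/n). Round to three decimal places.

p̂ = 874/2813 = 0.31070.
SE = √(p₀(1−p₀)/n) = √(0.21/2813) = 0.00864.
z = (0.31070 − 0.3)/0.00864 = 0.01070/0.00864 = 1.238.
Two-sided p-value ≈ 2·Φ(−1.238) = 0.2156, so at α = 0.05 we fail to reject H₀.

z = 1.238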